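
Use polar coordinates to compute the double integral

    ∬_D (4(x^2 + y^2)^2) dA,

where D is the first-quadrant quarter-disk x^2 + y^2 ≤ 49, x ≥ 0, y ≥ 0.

The region D is 0 ≤ r ≤ 7, 0 ≤ θ ≤ π/2 in polar coordinates, where x = r cos(θ), y = r sin(θ), and dA = r dr dθ.

Under the substitution, the integrand becomes 4r^4, so

    ∬_D (4(x^2 + y^2)^2) dA = ∫_{0}^{π/2} ∫_{0}^{7} (4r^4) · r dr dθ.

Inner integral (in r): ∫_{0}^{7} (4r^4) · r dr = 235298/3.

Outer integral (in θ): ∫_{0}^{π/2} (235298/3) dθ = 117649π/3.

Therefore ∬_D (4(x^2 + y^2)^2) dA = 117649π/3.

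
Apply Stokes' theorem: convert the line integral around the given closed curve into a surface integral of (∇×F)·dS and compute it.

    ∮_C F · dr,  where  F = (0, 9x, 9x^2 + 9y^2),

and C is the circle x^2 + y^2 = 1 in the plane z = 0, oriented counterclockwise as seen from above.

Let S be the flat disk x^2 + y^2 ≤ 1 in the plane z = 0, with upward unit normal n̂ = ẑ. By Stokes' theorem,

    ∮_C F · dr = ∬_S (∇ × F) · n̂ dS = ∬_D (curl F)_z dA,

where D is the disk x^2 + y^2 ≤ 1.

Compute the curl of F = (0, 9x, 9x^2 + 9y^2):
    (∇ × F)_x = ∂F_z/∂y - ∂F_y/∂z = 18y,
    (∇ × F)_y = ∂F_x/∂z - ∂F_z/∂x = -18x,
    (∇ × F)_z = ∂F_y/∂x - ∂F_x/∂y = 9.

On z = 0, (curl F)_z = 9.

Convert to polar (x = r cos θ, y = r sin θ, dA = r dr dθ); the integrand becomes 9, so

    ∬_D (curl F)_z dA = ∫_0^{2π} ∫_0^{1} (9) · r dr dθ.

Inner (r from 0 to 1): 9/2.
Outer (θ from 0 to 2π): 9π.

Therefore ∮_C F · dr = 9π.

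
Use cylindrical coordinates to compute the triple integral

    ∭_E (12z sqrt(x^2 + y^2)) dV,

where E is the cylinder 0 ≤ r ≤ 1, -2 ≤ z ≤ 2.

In cylindrical coordinates, x = r cos(θ), y = r sin(θ), z = z, and dV = r dr dθ dz.

The integrand becomes 12r z, so

    ∭_E (12z sqrt(x^2 + y^2)) dV = ∫_{0}^{2π} ∫_{0}^{1} ∫_{-2}^{2} (12r z) · r dz dr dθ.

Inner (z): 0.
Middle (r from 0 to 1): 0.
Outer (θ): 0.

Therefore the triple integral equals 0.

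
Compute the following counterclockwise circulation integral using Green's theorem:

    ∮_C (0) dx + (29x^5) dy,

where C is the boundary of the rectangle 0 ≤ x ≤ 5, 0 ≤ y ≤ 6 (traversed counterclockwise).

Green's theorem converts the closed line integral into a double integral over the enclosed region D:

    ∮_C P dx + Q dy = ∬_D (∂Q/∂x - ∂P/∂y) dA.

Here P = 0, Q = 29x^5, so

    ∂Q/∂x = 145x^4,    ∂P/∂y = 0,
    ∂Q/∂x - ∂P/∂y = 145x^4.

D is the region 0 ≤ x ≤ 5, 0 ≤ y ≤ 6. Evaluating the double integral:

    ∬_D (145x^4) dA = ∫_0^{5} ∫_0^{6} (145x^4) dy dx.

Inner (y from 0 to 6): 870x^4.
Outer (x from 0 to 5): 543750.

Therefore ∮_C P dx + Q dy = 543750.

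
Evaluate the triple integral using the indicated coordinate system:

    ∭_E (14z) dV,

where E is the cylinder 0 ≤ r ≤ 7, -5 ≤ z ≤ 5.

In cylindrical coordinates, x = r cos(θ), y = r sin(θ), z = z, and dV = r dr dθ dz.

The integrand becomes 14z, so

    ∭_E (14z) dV = ∫_{0}^{2π} ∫_{0}^{7} ∫_{-5}^{5} (14z) · r dz dr dθ.

Inner (z): 0.
Middle (r from 0 to 7): 0.
Outer (θ): 0.

Therefore the triple integral equals 0.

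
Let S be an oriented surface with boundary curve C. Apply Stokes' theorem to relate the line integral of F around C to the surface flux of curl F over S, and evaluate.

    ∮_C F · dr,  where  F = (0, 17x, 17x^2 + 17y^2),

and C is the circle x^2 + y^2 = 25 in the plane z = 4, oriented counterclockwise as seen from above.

Let S be the flat disk x^2 + y^2 ≤ 25 in the plane z = 4, with upward unit normal n̂ = ẑ. By Stokes' theorem,

    ∮_C F · dr = ∬_S (∇ × F) · n̂ dS = ∬_D (curl F)_z dA,

where D is the disk x^2 + y^2 ≤ 25.

Compute the curl of F = (0, 17x, 17x^2 + 17y^2):
    (∇ × F)_x = ∂F_z/∂y - ∂F_y/∂z = 34y,
    (∇ × F)_y = ∂F_x/∂z - ∂F_z/∂x = -34x,
    (∇ × F)_z = ∂F_y/∂x - ∂F_x/∂y = 17.

On z = 4, (curl F)_z = 17.

Convert to polar (x = r cos θ, y = r sin θ, dA = r dr dθ); the integrand becomes 17, so

    ∬_D (curl F)_z dA = ∫_0^{2π} ∫_0^{5} (17) · r dr dθ.

Inner (r from 0 to 5): 425/2.
Outer (θ from 0 to 2π): 425π.

Therefore ∮_C F · dr = 425π.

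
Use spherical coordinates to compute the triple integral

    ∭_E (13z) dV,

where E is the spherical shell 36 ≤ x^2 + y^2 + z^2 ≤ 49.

In spherical coordinates, x = ρ sin(φ) cos(θ), y = ρ sin(φ) sin(θ), z = ρ cos(φ), and dV = ρ^2 sin(φ) dρ dφ dθ.

The integrand becomes 13ρ cos(φ), so

    ∭_E (13z) dV = ∫_{0}^{2π} ∫_{0}^{π} ∫_{6}^{7} (13ρ cos(φ)) · ρ^2 sin(φ) dρ dφ dθ.

Inner (ρ): 14365sin(2φ)/8.
Middle (φ): 0.
Outer (θ): 0.

Therefore the triple integral equals 0.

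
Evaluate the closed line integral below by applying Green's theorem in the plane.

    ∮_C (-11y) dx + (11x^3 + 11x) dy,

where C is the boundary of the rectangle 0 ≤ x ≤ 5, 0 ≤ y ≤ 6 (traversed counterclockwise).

Green's theorem converts the closed line integral into a double integral over the enclosed region D:

    ∮_C P dx + Q dy = ∬_D (∂Q/∂x - ∂P/∂y) dA.

Here P = -11y, Q = 11x^3 + 11x, so

    ∂Q/∂x = 33x^2 + 11,    ∂P/∂y = -11,
    ∂Q/∂x - ∂P/∂y = 33x^2 + 22.

D is the region 0 ≤ x ≤ 5, 0 ≤ y ≤ 6. Evaluating the double integral:

    ∬_D (33x^2 + 22) dA = ∫_0^{5} ∫_0^{6} (33x^2 + 22) dy dx.

Inner (y from 0 to 6): 198x^2 + 132.
Outer (x from 0 to 5): 8910.

Therefore ∮_C P dx + Q dy = 8910.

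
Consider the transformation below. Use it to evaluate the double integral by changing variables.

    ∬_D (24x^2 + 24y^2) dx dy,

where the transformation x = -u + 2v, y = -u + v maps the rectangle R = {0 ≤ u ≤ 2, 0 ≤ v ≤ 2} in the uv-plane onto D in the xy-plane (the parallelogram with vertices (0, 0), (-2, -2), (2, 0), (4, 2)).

Compute the Jacobian determinant of (x, y) with respect to (u, v):

    ∂(x,y)/∂(u,v) = | -1  2 | = (-1)(1) - (2)(-1) = 1.
                   | -1  1 |

Its absolute value is |J| = 1 (the area scaling factor).

Substituting x = -u + 2v, y = -u + v into the integrand,

    24x^2 + 24y^2 → 48u^2 - 144u v + 120v^2,

so the integral becomes

    ∬_R (48u^2 - 144u v + 120v^2) · |J| du dv = ∫_0^2 ∫_0^2 (48u^2 - 144u v + 120v^2) dv du.

Inner (v): 96u^2 - 288u + 320.
Outer (u): 320.

Therefore ∬_D (24x^2 + 24y^2) dx dy = 320.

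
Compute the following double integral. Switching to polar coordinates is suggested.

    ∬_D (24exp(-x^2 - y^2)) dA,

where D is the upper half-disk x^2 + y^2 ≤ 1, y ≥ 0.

The region D is 0 ≤ r ≤ 1, 0 ≤ θ ≤ π in polar coordinates, where x = r cos(θ), y = r sin(θ), and dA = r dr dθ.

Under the substitution, the integrand becomes 24exp(-r^2), so

    ∬_D (24exp(-x^2 - y^2)) dA = ∫_{0}^{π} ∫_{0}^{1} (24exp(-r^2)) · r dr dθ.

Inner integral (in r): ∫_{0}^{1} (24exp(-r^2)) · r dr = 12 - 12exp(-1).

Outer integral (in θ): ∫_{0}^{π} (12 - 12exp(-1)) dθ = -12π exp(-1) + 12π.

Therefore ∬_D (24exp(-x^2 - y^2)) dA = -12π exp(-1) + 12π.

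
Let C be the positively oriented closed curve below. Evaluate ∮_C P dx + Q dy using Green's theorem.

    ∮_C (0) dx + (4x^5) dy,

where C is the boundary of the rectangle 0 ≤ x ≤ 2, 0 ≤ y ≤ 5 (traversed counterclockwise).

Green's theorem converts the closed line integral into a double integral over the enclosed region D:

    ∮_C P dx + Q dy = ∬_D (∂Q/∂x - ∂P/∂y) dA.

Here P = 0, Q = 4x^5, so

    ∂Q/∂x = 20x^4,    ∂P/∂y = 0,
    ∂Q/∂x - ∂P/∂y = 20x^4.

D is the region 0 ≤ x ≤ 2, 0 ≤ y ≤ 5. Evaluating the double integral:

    ∬_D (20x^4) dA = ∫_0^{2} ∫_0^{5} (20x^4) dy dx.

Inner (y from 0 to 5): 100x^4.
Outer (x from 0 to 2): 640.

Therefore ∮_C P dx + Q dy = 640.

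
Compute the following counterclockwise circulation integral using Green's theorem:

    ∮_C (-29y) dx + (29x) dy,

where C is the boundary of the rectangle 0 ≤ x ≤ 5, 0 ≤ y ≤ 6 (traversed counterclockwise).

Green's theorem converts the closed line integral into a double integral over the enclosed region D:

    ∮_C P dx + Q dy = ∬_D (∂Q/∂x - ∂P/∂y) dA.

Here P = -29y, Q = 29x, so

    ∂Q/∂x = 29,    ∂P/∂y = -29,
    ∂Q/∂x - ∂P/∂y = 58.

D is the region 0 ≤ x ≤ 5, 0 ≤ y ≤ 6. Evaluating the double integral:

    ∬_D (58) dA = ∫_0^{5} ∫_0^{6} (58) dy dx.

Inner (y from 0 to 6): 348.
Outer (x from 0 to 5): 1740.

Therefore ∮_C P dx + Q dy = 1740.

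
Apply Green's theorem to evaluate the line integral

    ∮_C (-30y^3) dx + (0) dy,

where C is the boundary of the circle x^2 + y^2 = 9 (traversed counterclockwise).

Green's theorem converts the closed line integral into a double integral over the enclosed region D:

    ∮_C P dx + Q dy = ∬_D (∂Q/∂x - ∂P/∂y) dA.

Here P = -30y^3, Q = 0, so

    ∂Q/∂x = 0,    ∂P/∂y = -90y^2,
    ∂Q/∂x - ∂P/∂y = 90y^2.

D is the region x^2 + y^2 ≤ 9. Evaluating the double integral:

In polar coordinates (x = r cos θ, y = r sin θ, dA = r dr dθ) the integrand becomes 90r^2sin(θ)^2, so

    ∬_D (90y^2) dA = ∫_0^{2π} ∫_0^{3} (90r^2sin(θ)^2) · r dr dθ.

Inner (r from 0 to 3): 3645sin(θ)^2/2.
Outer (θ from 0 to 2π): 3645π/2.

Therefore ∮_C P dx + Q dy = 3645π/2.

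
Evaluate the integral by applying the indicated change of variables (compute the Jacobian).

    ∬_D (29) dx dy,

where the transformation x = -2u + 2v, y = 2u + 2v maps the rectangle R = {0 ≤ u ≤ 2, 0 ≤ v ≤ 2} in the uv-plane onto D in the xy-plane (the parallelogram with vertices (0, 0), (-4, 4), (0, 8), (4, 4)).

Compute the Jacobian determinant of (x, y) with respect to (u, v):

    ∂(x,y)/∂(u,v) = | -2  2 | = (-2)(2) - (2)(2) = -8.
                   | 2  2 |

Its absolute value is |J| = 8 (the area scaling factor).

Substituting x = -2u + 2v, y = 2u + 2v into the integrand,

    29 → 29,

so the integral becomes

    ∬_R (29) · |J| du dv = ∫_0^2 ∫_0^2 (232) dv du.

Inner (v): 464.
Outer (u): 928.

Therefore ∬_D (29) dx dy = 928.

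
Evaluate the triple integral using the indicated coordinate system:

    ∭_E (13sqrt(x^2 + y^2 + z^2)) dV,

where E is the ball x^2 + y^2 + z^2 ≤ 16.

In spherical coordinates, x = ρ sin(φ) cos(θ), y = ρ sin(φ) sin(θ), z = ρ cos(φ), and dV = ρ^2 sin(φ) dρ dφ dθ.

The integrand becomes 13ρ, so

    ∭_E (13sqrt(x^2 + y^2 + z^2)) dV = ∫_{0}^{2π} ∫_{0}^{π} ∫_{0}^{4} (13ρ) · ρ^2 sin(φ) dρ dφ dθ.

Inner (ρ): 832sin(φ).
Middle (φ): 1664.
Outer (θ): 3328π.

Therefore the triple integral equals 3328π.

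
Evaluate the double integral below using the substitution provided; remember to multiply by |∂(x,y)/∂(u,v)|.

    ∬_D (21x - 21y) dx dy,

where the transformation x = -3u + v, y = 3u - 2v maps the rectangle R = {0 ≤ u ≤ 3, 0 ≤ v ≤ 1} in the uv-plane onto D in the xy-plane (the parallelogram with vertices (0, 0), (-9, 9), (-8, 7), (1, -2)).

Compute the Jacobian determinant of (x, y) with respect to (u, v):

    ∂(x,y)/∂(u,v) = | -3  1 | = (-3)(-2) - (1)(3) = 3.
                   | 3  -2 |

Its absolute value is |J| = 3 (the area scaling factor).

Substituting x = -3u + v, y = 3u - 2v into the integrand,

    21x - 21y → -126u + 63v,

so the integral becomes

    ∬_R (-126u + 63v) · |J| du dv = ∫_0^3 ∫_0^1 (-378u + 189v) dv du.

Inner (v): 189/2 - 378u.
Outer (u): -2835/2.

Therefore ∬_D (21x - 21y) dx dy = -2835/2.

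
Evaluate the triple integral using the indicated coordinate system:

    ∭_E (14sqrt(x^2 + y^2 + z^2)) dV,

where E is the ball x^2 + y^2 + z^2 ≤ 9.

In spherical coordinates, x = ρ sin(φ) cos(θ), y = ρ sin(φ) sin(θ), z = ρ cos(φ), and dV = ρ^2 sin(φ) dρ dφ dθ.

The integrand becomes 14ρ, so

    ∭_E (14sqrt(x^2 + y^2 + z^2)) dV = ∫_{0}^{2π} ∫_{0}^{π} ∫_{0}^{3} (14ρ) · ρ^2 sin(φ) dρ dφ dθ.

Inner (ρ): 567sin(φ)/2.
Middle (φ): 567.
Outer (θ): 1134π.

Therefore the triple integral equals 1134π.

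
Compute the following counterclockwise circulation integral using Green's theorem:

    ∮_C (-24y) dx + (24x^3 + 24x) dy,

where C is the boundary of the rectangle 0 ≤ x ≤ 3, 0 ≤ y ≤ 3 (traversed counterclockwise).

Green's theorem converts the closed line integral into a double integral over the enclosed region D:

    ∮_C P dx + Q dy = ∬_D (∂Q/∂x - ∂P/∂y) dA.

Here P = -24y, Q = 24x^3 + 24x, so

    ∂Q/∂x = 72x^2 + 24,    ∂P/∂y = -24,
    ∂Q/∂x - ∂P/∂y = 72x^2 + 48.

D is the region 0 ≤ x ≤ 3, 0 ≤ y ≤ 3. Evaluating the double integral:

    ∬_D (72x^2 + 48) dA = ∫_0^{3} ∫_0^{3} (72x^2 + 48) dy dx.

Inner (y from 0 to 3): 216x^2 + 144.
Outer (x from 0 to 3): 2376.

Therefore ∮_C P dx + Q dy = 2376.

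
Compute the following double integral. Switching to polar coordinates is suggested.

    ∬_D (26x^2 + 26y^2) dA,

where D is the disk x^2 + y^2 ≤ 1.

The region D is 0 ≤ r ≤ 1, 0 ≤ θ ≤ 2π in polar coordinates, where x = r cos(θ), y = r sin(θ), and dA = r dr dθ.

Under the substitution, the integrand becomes 26r^2, so

    ∬_D (26x^2 + 26y^2) dA = ∫_{0}^{2π} ∫_{0}^{1} (26r^2) · r dr dθ.

Inner integral (in r): ∫_{0}^{1} (26r^2) · r dr = 13/2.

Outer integral (in θ): ∫_{0}^{2π} (13/2) dθ = 13π.

Therefore ∬_D (26x^2 + 26y^2) dA = 13π.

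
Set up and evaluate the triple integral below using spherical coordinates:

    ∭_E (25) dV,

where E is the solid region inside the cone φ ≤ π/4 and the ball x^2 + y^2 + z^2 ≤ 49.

In spherical coordinates, x = ρ sin(φ) cos(θ), y = ρ sin(φ) sin(θ), z = ρ cos(φ), and dV = ρ^2 sin(φ) dρ dφ dθ.

The integrand becomes 25, so

    ∭_E (25) dV = ∫_{0}^{2π} ∫_{0}^{π/4} ∫_{0}^{7} (25) · ρ^2 sin(φ) dρ dφ dθ.

Inner (ρ): 8575sin(φ)/3.
Middle (φ): 8575/3 - 8575sqrt(2)/6.
Outer (θ): 8575π (2 - sqrt(2))/3.

Therefore the triple integral equals 8575π (2 - sqrt(2))/3.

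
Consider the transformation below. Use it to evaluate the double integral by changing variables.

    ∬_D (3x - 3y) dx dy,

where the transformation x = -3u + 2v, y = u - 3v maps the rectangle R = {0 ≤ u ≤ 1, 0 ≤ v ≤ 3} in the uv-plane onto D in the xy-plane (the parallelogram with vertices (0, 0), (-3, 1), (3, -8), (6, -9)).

Compute the Jacobian determinant of (x, y) with respect to (u, v):

    ∂(x,y)/∂(u,v) = | -3  2 | = (-3)(-3) - (2)(1) = 7.
                   | 1  -3 |

Its absolute value is |J| = 7 (the area scaling factor).

Substituting x = -3u + 2v, y = u - 3v into the integrand,

    3x - 3y → -12u + 15v,

so the integral becomes

    ∬_R (-12u + 15v) · |J| du dv = ∫_0^1 ∫_0^3 (-84u + 105v) dv du.

Inner (v): 945/2 - 252u.
Outer (u): 693/2.

Therefore ∬_D (3x - 3y) dx dy = 693/2.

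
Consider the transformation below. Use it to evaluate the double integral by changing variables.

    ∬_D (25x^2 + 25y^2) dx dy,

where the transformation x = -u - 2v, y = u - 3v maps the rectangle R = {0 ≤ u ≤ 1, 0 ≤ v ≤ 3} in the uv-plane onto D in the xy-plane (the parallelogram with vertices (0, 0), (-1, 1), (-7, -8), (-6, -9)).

Compute the Jacobian determinant of (x, y) with respect to (u, v):

    ∂(x,y)/∂(u,v) = | -1  -2 | = (-1)(-3) - (-2)(1) = 5.
                   | 1  -3 |

Its absolute value is |J| = 5 (the area scaling factor).

Substituting x = -u - 2v, y = u - 3v into the integrand,

    25x^2 + 25y^2 → 50u^2 - 50u v + 325v^2,

so the integral becomes

    ∬_R (50u^2 - 50u v + 325v^2) · |J| du dv = ∫_0^1 ∫_0^3 (250u^2 - 250u v + 1625v^2) dv du.

Inner (v): 750u^2 - 1125u + 14625.
Outer (u): 28625/2.

Therefore ∬_D (25x^2 + 25y^2) dx dy = 28625/2.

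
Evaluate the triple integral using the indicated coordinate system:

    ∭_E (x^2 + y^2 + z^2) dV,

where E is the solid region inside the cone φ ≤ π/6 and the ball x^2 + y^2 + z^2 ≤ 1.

In spherical coordinates, x = ρ sin(φ) cos(θ), y = ρ sin(φ) sin(θ), z = ρ cos(φ), and dV = ρ^2 sin(φ) dρ dφ dθ.

The integrand becomes ρ^2, so

    ∭_E (x^2 + y^2 + z^2) dV = ∫_{0}^{2π} ∫_{0}^{π/6} ∫_{0}^{1} (ρ^2) · ρ^2 sin(φ) dρ dφ dθ.

Inner (ρ): sin(φ)/5.
Middle (φ): 1/5 - sqrt(3)/10.
Outer (θ): π (2 - sqrt(3))/5.

Therefore the triple integral equals π (2 - sqrt(3))/5.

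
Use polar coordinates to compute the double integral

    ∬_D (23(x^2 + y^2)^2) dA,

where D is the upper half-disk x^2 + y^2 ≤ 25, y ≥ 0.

The region D is 0 ≤ r ≤ 5, 0 ≤ θ ≤ π in polar coordinates, where x = r cos(θ), y = r sin(θ), and dA = r dr dθ.

Under the substitution, the integrand becomes 23r^4, so

    ∬_D (23(x^2 + y^2)^2) dA = ∫_{0}^{π} ∫_{0}^{5} (23r^4) · r dr dθ.

Inner integral (in r): ∫_{0}^{5} (23r^4) · r dr = 359375/6.

Outer integral (in θ): ∫_{0}^{π} (359375/6) dθ = 359375π/6.

Therefore ∬_D (23(x^2 + y^2)^2) dA = 359375π/6.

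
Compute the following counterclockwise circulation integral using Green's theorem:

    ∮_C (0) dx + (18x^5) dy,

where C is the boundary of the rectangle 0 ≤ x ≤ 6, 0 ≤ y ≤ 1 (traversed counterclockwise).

Green's theorem converts the closed line integral into a double integral over the enclosed region D:

    ∮_C P dx + Q dy = ∬_D (∂Q/∂x - ∂P/∂y) dA.

Here P = 0, Q = 18x^5, so

    ∂Q/∂x = 90x^4,    ∂P/∂y = 0,
    ∂Q/∂x - ∂P/∂y = 90x^4.

D is the region 0 ≤ x ≤ 6, 0 ≤ y ≤ 1. Evaluating the double integral:

    ∬_D (90x^4) dA = ∫_0^{6} ∫_0^{1} (90x^4) dy dx.

Inner (y from 0 to 1): 90x^4.
Outer (x from 0 to 6): 139968.

Therefore ∮_C P dx + Q dy = 139968.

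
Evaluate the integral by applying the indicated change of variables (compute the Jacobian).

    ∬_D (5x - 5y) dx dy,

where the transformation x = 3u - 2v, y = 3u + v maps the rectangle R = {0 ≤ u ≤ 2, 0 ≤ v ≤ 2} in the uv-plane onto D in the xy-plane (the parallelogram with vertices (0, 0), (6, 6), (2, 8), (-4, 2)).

Compute the Jacobian determinant of (x, y) with respect to (u, v):

    ∂(x,y)/∂(u,v) = | 3  -2 | = (3)(1) - (-2)(3) = 9.
                   | 3  1 |

Its absolute value is |J| = 9 (the area scaling factor).

Substituting x = 3u - 2v, y = 3u + v into the integrand,

    5x - 5y → -15v,

so the integral becomes

    ∬_R (-15v) · |J| du dv = ∫_0^2 ∫_0^2 (-135v) dv du.

Inner (v): -270.
Outer (u): -540.

Therefore ∬_D (5x - 5y) dx dy = -540.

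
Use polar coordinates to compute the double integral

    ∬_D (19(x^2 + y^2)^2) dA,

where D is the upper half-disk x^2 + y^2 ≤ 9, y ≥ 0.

The region D is 0 ≤ r ≤ 3, 0 ≤ θ ≤ π in polar coordinates, where x = r cos(θ), y = r sin(θ), and dA = r dr dθ.

Under the substitution, the integrand becomes 19r^4, so

    ∬_D (19(x^2 + y^2)^2) dA = ∫_{0}^{π} ∫_{0}^{3} (19r^4) · r dr dθ.

Inner integral (in r): ∫_{0}^{3} (19r^4) · r dr = 4617/2.

Outer integral (in θ): ∫_{0}^{π} (4617/2) dθ = 4617π/2.

Therefore ∬_D (19(x^2 + y^2)^2) dA = 4617π/2.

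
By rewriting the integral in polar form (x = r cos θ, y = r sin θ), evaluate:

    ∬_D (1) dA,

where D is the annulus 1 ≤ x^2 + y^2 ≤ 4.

The region D is 1 ≤ r ≤ 2, 0 ≤ θ ≤ 2π in polar coordinates, where x = r cos(θ), y = r sin(θ), and dA = r dr dθ.

Under the substitution, the integrand becomes 1, so

    ∬_D (1) dA = ∫_{0}^{2π} ∫_{1}^{2} (1) · r dr dθ.

Inner integral (in r): ∫_{1}^{2} (1) · r dr = 3/2.

Outer integral (in θ): ∫_{0}^{2π} (3/2) dθ = 3π.

Therefore ∬_D (1) dA = 3π.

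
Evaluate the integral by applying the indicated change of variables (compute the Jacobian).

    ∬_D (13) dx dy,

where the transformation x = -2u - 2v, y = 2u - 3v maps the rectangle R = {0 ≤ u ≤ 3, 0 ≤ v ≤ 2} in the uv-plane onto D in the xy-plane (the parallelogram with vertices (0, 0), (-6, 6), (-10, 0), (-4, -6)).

Compute the Jacobian determinant of (x, y) with respect to (u, v):

    ∂(x,y)/∂(u,v) = | -2  -2 | = (-2)(-3) - (-2)(2) = 10.
                   | 2  -3 |

Its absolute value is |J| = 10 (the area scaling factor).

Substituting x = -2u - 2v, y = 2u - 3v into the integrand,

    13 → 13,

so the integral becomes

    ∬_R (13) · |J| du dv = ∫_0^3 ∫_0^2 (130) dv du.

Inner (v): 260.
Outer (u): 780.

Therefore ∬_D (13) dx dy = 780.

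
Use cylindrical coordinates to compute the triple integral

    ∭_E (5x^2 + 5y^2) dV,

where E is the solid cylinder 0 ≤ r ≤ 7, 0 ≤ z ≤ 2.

In cylindrical coordinates, x = r cos(θ), y = r sin(θ), z = z, and dV = r dr dθ dz.

The integrand becomes 5r^2, so

    ∭_E (5x^2 + 5y^2) dV = ∫_{0}^{2π} ∫_{0}^{7} ∫_{0}^{2} (5r^2) · r dz dr dθ.

Inner (z): 10r^3.
Middle (r from 0 to 7): 12005/2.
Outer (θ): 12005π.

Therefore the triple integral equals 12005π.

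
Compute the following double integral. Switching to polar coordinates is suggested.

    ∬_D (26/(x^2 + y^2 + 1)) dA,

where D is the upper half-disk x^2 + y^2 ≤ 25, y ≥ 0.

The region D is 0 ≤ r ≤ 5, 0 ≤ θ ≤ π in polar coordinates, where x = r cos(θ), y = r sin(θ), and dA = r dr dθ.

Under the substitution, the integrand becomes 26/(r^2 + 1), so

    ∬_D (26/(x^2 + y^2 + 1)) dA = ∫_{0}^{π} ∫_{0}^{5} (26/(r^2 + 1)) · r dr dθ.

Inner integral (in r): ∫_{0}^{5} (26/(r^2 + 1)) · r dr = log(2481152873203736576).

Outer integral (in θ): ∫_{0}^{π} (log(2481152873203736576)) dθ = log(2481152873203736576^π).

Therefore ∬_D (26/(x^2 + y^2 + 1)) dA = log(2481152873203736576^π).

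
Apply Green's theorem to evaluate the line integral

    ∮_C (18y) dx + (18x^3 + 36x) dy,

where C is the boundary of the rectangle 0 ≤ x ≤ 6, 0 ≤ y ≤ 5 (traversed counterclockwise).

Green's theorem converts the closed line integral into a double integral over the enclosed region D:

    ∮_C P dx + Q dy = ∬_D (∂Q/∂x - ∂P/∂y) dA.

Here P = 18y, Q = 18x^3 + 36x, so

    ∂Q/∂x = 54x^2 + 36,    ∂P/∂y = 18,
    ∂Q/∂x - ∂P/∂y = 54x^2 + 18.

D is the region 0 ≤ x ≤ 6, 0 ≤ y ≤ 5. Evaluating the double integral:

    ∬_D (54x^2 + 18) dA = ∫_0^{6} ∫_0^{5} (54x^2 + 18) dy dx.

Inner (y from 0 to 5): 270x^2 + 90.
Outer (x from 0 to 6): 19980.

Therefore ∮_C P dx + Q dy = 19980.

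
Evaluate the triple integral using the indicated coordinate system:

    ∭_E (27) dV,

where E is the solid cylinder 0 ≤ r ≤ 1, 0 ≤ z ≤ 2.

In cylindrical coordinates, x = r cos(θ), y = r sin(θ), z = z, and dV = r dr dθ dz.

The integrand becomes 27, so

    ∭_E (27) dV = ∫_{0}^{2π} ∫_{0}^{1} ∫_{0}^{2} (27) · r dz dr dθ.

Inner (z): 54r.
Middle (r from 0 to 1): 27.
Outer (θ): 54π.

Therefore the triple integral equals 54π.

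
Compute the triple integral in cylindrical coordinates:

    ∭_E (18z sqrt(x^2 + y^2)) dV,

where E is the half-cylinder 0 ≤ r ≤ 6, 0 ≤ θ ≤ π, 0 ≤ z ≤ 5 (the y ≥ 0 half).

In cylindrical coordinates, x = r cos(θ), y = r sin(θ), z = z, and dV = r dr dθ dz.

The integrand becomes 18r z, so

    ∭_E (18z sqrt(x^2 + y^2)) dV = ∫_{0}^{π} ∫_{0}^{6} ∫_{0}^{5} (18r z) · r dz dr dθ.

Inner (z): 225r^2.
Middle (r from 0 to 6): 16200.
Outer (θ): 16200π.

Therefore the triple integral equals 16200π.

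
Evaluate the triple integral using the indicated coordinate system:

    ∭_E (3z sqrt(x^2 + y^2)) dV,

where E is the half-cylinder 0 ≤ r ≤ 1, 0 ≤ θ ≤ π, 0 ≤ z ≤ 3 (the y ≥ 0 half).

In cylindrical coordinates, x = r cos(θ), y = r sin(θ), z = z, and dV = r dr dθ dz.

The integrand becomes 3r z, so

    ∭_E (3z sqrt(x^2 + y^2)) dV = ∫_{0}^{π} ∫_{0}^{1} ∫_{0}^{3} (3r z) · r dz dr dθ.

Inner (z): 27r^2/2.
Middle (r from 0 to 1): 9/2.
Outer (θ): 9π/2.

Therefore the triple integral equals 9π/2.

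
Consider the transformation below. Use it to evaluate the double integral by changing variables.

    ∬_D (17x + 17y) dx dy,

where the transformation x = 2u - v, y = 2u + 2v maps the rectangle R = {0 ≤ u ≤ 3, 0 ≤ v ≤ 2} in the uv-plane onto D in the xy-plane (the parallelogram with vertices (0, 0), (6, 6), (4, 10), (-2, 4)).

Compute the Jacobian determinant of (x, y) with respect to (u, v):

    ∂(x,y)/∂(u,v) = | 2  -1 | = (2)(2) - (-1)(2) = 6.
                   | 2  2 |

Its absolute value is |J| = 6 (the area scaling factor).

Substituting x = 2u - v, y = 2u + 2v into the integrand,

    17x + 17y → 68u + 17v,

so the integral becomes

    ∬_R (68u + 17v) · |J| du dv = ∫_0^3 ∫_0^2 (408u + 102v) dv du.

Inner (v): 816u + 204.
Outer (u): 4284.

Therefore ∬_D (17x + 17y) dx dy = 4284.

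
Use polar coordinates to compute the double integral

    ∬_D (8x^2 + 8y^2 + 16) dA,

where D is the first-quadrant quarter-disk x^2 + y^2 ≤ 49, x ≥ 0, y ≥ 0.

The region D is 0 ≤ r ≤ 7, 0 ≤ θ ≤ π/2 in polar coordinates, where x = r cos(θ), y = r sin(θ), and dA = r dr dθ.

Under the substitution, the integrand becomes 8r^2 + 16, so

    ∬_D (8x^2 + 8y^2 + 16) dA = ∫_{0}^{π/2} ∫_{0}^{7} (8r^2 + 16) · r dr dθ.

Inner integral (in r): ∫_{0}^{7} (8r^2 + 16) · r dr = 5194.

Outer integral (in θ): ∫_{0}^{π/2} (5194) dθ = 2597π.

Therefore ∬_D (8x^2 + 8y^2 + 16) dA = 2597π.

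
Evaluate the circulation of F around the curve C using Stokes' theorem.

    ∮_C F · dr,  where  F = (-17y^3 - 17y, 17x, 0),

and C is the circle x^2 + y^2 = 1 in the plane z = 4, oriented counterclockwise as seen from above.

Let S be the flat disk x^2 + y^2 ≤ 1 in the plane z = 4, with upward unit normal n̂ = ẑ. By Stokes' theorem,

    ∮_C F · dr = ∬_S (∇ × F) · n̂ dS = ∬_D (curl F)_z dA,

where D is the disk x^2 + y^2 ≤ 1.

Compute the curl of F = (-17y^3 - 17y, 17x, 0):
    (∇ × F)_x = ∂F_z/∂y - ∂F_y/∂z = 0,
    (∇ × F)_y = ∂F_x/∂z - ∂F_z/∂x = 0,
    (∇ × F)_z = ∂F_y/∂x - ∂F_x/∂y = 51y^2 + 34.

On z = 4, (curl F)_z = 51y^2 + 34.

Convert to polar (x = r cos θ, y = r sin θ, dA = r dr dθ); the integrand becomes 51r^2sin(θ)^2 + 34, so

    ∬_D (curl F)_z dA = ∫_0^{2π} ∫_0^{1} (51r^2sin(θ)^2 + 34) · r dr dθ.

Inner (r from 0 to 1): 51sin(θ)^2/4 + 17.
Outer (θ from 0 to 2π): 187π/4.

Therefore ∮_C F · dr = 187π/4.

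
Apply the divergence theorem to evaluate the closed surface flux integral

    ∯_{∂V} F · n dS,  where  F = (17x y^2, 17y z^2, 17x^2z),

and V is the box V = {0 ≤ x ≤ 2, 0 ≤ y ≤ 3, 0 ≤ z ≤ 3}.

By the divergence theorem,

    ∯_{∂V} F · n dS = ∭_V (∇ · F) dV.

Compute the divergence:
    ∇ · F = ∂F_x/∂x + ∂F_y/∂y + ∂F_z/∂z = 17y^2 + 17z^2 + 17x^2 = 17x^2 + 17y^2 + 17z^2.

V is a rectangular box, so dV = dx dy dz with 0 ≤ x ≤ 2, 0 ≤ y ≤ 3, 0 ≤ z ≤ 3.

Integrate (17x^2 + 17y^2 + 17z^2) over V as an iterated integral:

    ∭_V (∇·F) dV = ∫_0^{2} ∫_0^{3} ∫_0^{3} (17x^2 + 17y^2 + 17z^2) dz dy dx.

Inner (z from 0 to 3): 51x^2 + 51y^2 + 153.
Middle (y from 0 to 3): 153x^2 + 918.
Outer (x from 0 to 2): 2244.

Therefore ∯_{∂V} F · n dS = 2244.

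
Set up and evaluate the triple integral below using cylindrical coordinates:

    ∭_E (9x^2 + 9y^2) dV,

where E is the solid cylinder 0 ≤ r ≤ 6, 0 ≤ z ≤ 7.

In cylindrical coordinates, x = r cos(θ), y = r sin(θ), z = z, and dV = r dr dθ dz.

The integrand becomes 9r^2, so

    ∭_E (9x^2 + 9y^2) dV = ∫_{0}^{2π} ∫_{0}^{6} ∫_{0}^{7} (9r^2) · r dz dr dθ.

Inner (z): 63r^3.
Middle (r from 0 to 6): 20412.
Outer (θ): 40824π.

Therefore the triple integral equals 40824π.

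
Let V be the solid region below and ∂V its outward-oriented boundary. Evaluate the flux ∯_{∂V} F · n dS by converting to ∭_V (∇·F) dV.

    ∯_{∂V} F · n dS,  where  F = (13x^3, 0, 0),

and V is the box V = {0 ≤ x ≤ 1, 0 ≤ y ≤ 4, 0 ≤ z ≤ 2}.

By the divergence theorem,

    ∯_{∂V} F · n dS = ∭_V (∇ · F) dV.

Compute the divergence:
    ∇ · F = ∂F_x/∂x + ∂F_y/∂y + ∂F_z/∂z = 39x^2 + 0 + 0 = 39x^2.

V is a rectangular box, so dV = dx dy dz with 0 ≤ x ≤ 1, 0 ≤ y ≤ 4, 0 ≤ z ≤ 2.

Integrate (39x^2) over V as an iterated integral:

    ∭_V (∇·F) dV = ∫_0^{1} ∫_0^{4} ∫_0^{2} (39x^2) dz dy dx.

Inner (z from 0 to 2): 78x^2.
Middle (y from 0 to 4): 312x^2.
Outer (x from 0 to 1): 104.

Therefore ∯_{∂V} F · n dS = 104.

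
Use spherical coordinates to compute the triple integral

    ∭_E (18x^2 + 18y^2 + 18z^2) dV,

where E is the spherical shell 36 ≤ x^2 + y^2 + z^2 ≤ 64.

In spherical coordinates, x = ρ sin(φ) cos(θ), y = ρ sin(φ) sin(θ), z = ρ cos(φ), and dV = ρ^2 sin(φ) dρ dφ dθ.

The integrand becomes 18ρ^2, so

    ∭_E (18x^2 + 18y^2 + 18z^2) dV = ∫_{0}^{2π} ∫_{0}^{π} ∫_{6}^{8} (18ρ^2) · ρ^2 sin(φ) dρ dφ dθ.

Inner (ρ): 449856sin(φ)/5.
Middle (φ): 899712/5.
Outer (θ): 1799424π/5.

Therefore the triple integral equals 1799424π/5.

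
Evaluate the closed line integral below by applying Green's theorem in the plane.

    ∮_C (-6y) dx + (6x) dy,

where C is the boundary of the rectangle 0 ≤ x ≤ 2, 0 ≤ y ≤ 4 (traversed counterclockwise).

Green's theorem converts the closed line integral into a double integral over the enclosed region D:

    ∮_C P dx + Q dy = ∬_D (∂Q/∂x - ∂P/∂y) dA.

Here P = -6y, Q = 6x, so

    ∂Q/∂x = 6,    ∂P/∂y = -6,
    ∂Q/∂x - ∂P/∂y = 12.

D is the region 0 ≤ x ≤ 2, 0 ≤ y ≤ 4. Evaluating the double integral:

    ∬_D (12) dA = ∫_0^{2} ∫_0^{4} (12) dy dx.

Inner (y from 0 to 4): 48.
Outer (x from 0 to 2): 96.

Therefore ∮_C P dx + Q dy = 96.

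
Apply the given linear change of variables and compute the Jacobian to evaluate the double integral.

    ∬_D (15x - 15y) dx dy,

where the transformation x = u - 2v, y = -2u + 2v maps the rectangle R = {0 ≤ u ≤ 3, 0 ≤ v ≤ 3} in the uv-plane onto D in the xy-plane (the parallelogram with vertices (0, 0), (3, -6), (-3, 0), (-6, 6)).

Compute the Jacobian determinant of (x, y) with respect to (u, v):

    ∂(x,y)/∂(u,v) = | 1  -2 | = (1)(2) - (-2)(-2) = -2.
                   | -2  2 |

Its absolute value is |J| = 2 (the area scaling factor).

Substituting x = u - 2v, y = -2u + 2v into the integrand,

    15x - 15y → 45u - 60v,

so the integral becomes

    ∬_R (45u - 60v) · |J| du dv = ∫_0^3 ∫_0^3 (90u - 120v) dv du.

Inner (v): 270u - 540.
Outer (u): -405.

Therefore ∬_D (15x - 15y) dx dy = -405.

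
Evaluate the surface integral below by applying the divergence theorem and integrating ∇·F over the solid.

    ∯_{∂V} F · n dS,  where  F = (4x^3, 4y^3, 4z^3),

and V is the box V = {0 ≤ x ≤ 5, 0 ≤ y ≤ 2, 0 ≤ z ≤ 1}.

By the divergence theorem,

    ∯_{∂V} F · n dS = ∭_V (∇ · F) dV.

Compute the divergence:
    ∇ · F = ∂F_x/∂x + ∂F_y/∂y + ∂F_z/∂z = 12x^2 + 12y^2 + 12z^2.

V is a rectangular box, so dV = dx dy dz with 0 ≤ x ≤ 5, 0 ≤ y ≤ 2, 0 ≤ z ≤ 1.

Integrate (12x^2 + 12y^2 + 12z^2) over V as an iterated integral:

    ∭_V (∇·F) dV = ∫_0^{5} ∫_0^{2} ∫_0^{1} (12x^2 + 12y^2 + 12z^2) dz dy dx.

Inner (z from 0 to 1): 12x^2 + 12y^2 + 4.
Middle (y from 0 to 2): 24x^2 + 40.
Outer (x from 0 to 5): 1200.

Therefore ∯_{∂V} F · n dS = 1200.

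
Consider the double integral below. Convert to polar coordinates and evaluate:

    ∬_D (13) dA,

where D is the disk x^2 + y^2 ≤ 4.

The region D is 0 ≤ r ≤ 2, 0 ≤ θ ≤ 2π in polar coordinates, where x = r cos(θ), y = r sin(θ), and dA = r dr dθ.

Under the substitution, the integrand becomes 13, so

    ∬_D (13) dA = ∫_{0}^{2π} ∫_{0}^{2} (13) · r dr dθ.

Inner integral (in r): ∫_{0}^{2} (13) · r dr = 26.

Outer integral (in θ): ∫_{0}^{2π} (26) dθ = 52π.

Therefore ∬_D (13) dA = 52π.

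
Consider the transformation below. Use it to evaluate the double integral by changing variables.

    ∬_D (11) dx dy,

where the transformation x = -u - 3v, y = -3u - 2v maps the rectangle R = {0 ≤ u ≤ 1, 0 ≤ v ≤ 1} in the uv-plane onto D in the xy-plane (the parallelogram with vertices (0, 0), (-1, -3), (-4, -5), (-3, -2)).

Compute the Jacobian determinant of (x, y) with respect to (u, v):

    ∂(x,y)/∂(u,v) = | -1  -3 | = (-1)(-2) - (-3)(-3) = -7.
                   | -3  -2 |

Its absolute value is |J| = 7 (the area scaling factor).

Substituting x = -u - 3v, y = -3u - 2v into the integrand,

    11 → 11,

so the integral becomes

    ∬_R (11) · |J| du dv = ∫_0^1 ∫_0^1 (77) dv du.

Inner (v): 77.
Outer (u): 77.

Therefore ∬_D (11) dx dy = 77.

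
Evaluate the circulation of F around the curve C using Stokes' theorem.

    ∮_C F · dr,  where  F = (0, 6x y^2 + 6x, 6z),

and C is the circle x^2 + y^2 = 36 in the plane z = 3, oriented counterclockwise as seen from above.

Let S be the flat disk x^2 + y^2 ≤ 36 in the plane z = 3, with upward unit normal n̂ = ẑ. By Stokes' theorem,

    ∮_C F · dr = ∬_S (∇ × F) · n̂ dS = ∬_D (curl F)_z dA,

where D is the disk x^2 + y^2 ≤ 36.

Compute the curl of F = (0, 6x y^2 + 6x, 6z):
    (∇ × F)_x = ∂F_z/∂y - ∂F_y/∂z = 0,
    (∇ × F)_y = ∂F_x/∂z - ∂F_z/∂x = 0,
    (∇ × F)_z = ∂F_y/∂x - ∂F_x/∂y = 6y^2 + 6.

On z = 3, (curl F)_z = 6y^2 + 6.

Convert to polar (x = r cos θ, y = r sin θ, dA = r dr dθ); the integrand becomes 6r^2sin(θ)^2 + 6, so

    ∬_D (curl F)_z dA = ∫_0^{2π} ∫_0^{6} (6r^2sin(θ)^2 + 6) · r dr dθ.

Inner (r from 0 to 6): 1944sin(θ)^2 + 108.
Outer (θ from 0 to 2π): 2160π.

Therefore ∮_C F · dr = 2160π.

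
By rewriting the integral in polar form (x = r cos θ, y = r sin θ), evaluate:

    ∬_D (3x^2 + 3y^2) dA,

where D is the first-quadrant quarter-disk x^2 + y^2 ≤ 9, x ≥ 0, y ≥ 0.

The region D is 0 ≤ r ≤ 3, 0 ≤ θ ≤ π/2 in polar coordinates, where x = r cos(θ), y = r sin(θ), and dA = r dr dθ.

Under the substitution, the integrand becomes 3r^2, so

    ∬_D (3x^2 + 3y^2) dA = ∫_{0}^{π/2} ∫_{0}^{3} (3r^2) · r dr dθ.

Inner integral (in r): ∫_{0}^{3} (3r^2) · r dr = 243/4.

Outer integral (in θ): ∫_{0}^{π/2} (243/4) dθ = 243π/8.

Therefore ∬_D (3x^2 + 3y^2) dA = 243π/8.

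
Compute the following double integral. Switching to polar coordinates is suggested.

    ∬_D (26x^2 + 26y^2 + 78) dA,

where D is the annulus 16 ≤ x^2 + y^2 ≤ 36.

The region D is 4 ≤ r ≤ 6, 0 ≤ θ ≤ 2π in polar coordinates, where x = r cos(θ), y = r sin(θ), and dA = r dr dθ.

Under the substitution, the integrand becomes 26r^2 + 78, so

    ∬_D (26x^2 + 26y^2 + 78) dA = ∫_{0}^{2π} ∫_{4}^{6} (26r^2 + 78) · r dr dθ.

Inner integral (in r): ∫_{4}^{6} (26r^2 + 78) · r dr = 7540.

Outer integral (in θ): ∫_{0}^{2π} (7540) dθ = 15080π.

Therefore ∬_D (26x^2 + 26y^2 + 78) dA = 15080π.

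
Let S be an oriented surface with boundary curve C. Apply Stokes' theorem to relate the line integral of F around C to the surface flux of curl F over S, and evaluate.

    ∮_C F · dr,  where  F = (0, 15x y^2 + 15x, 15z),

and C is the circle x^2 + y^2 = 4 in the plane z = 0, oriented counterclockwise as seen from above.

Let S be the flat disk x^2 + y^2 ≤ 4 in the plane z = 0, with upward unit normal n̂ = ẑ. By Stokes' theorem,

    ∮_C F · dr = ∬_S (∇ × F) · n̂ dS = ∬_D (curl F)_z dA,

where D is the disk x^2 + y^2 ≤ 4.

Compute the curl of F = (0, 15x y^2 + 15x, 15z):
    (∇ × F)_x = ∂F_z/∂y - ∂F_y/∂z = 0,
    (∇ × F)_y = ∂F_x/∂z - ∂F_z/∂x = 0,
    (∇ × F)_z = ∂F_y/∂x - ∂F_x/∂y = 15y^2 + 15.

On z = 0, (curl F)_z = 15y^2 + 15.

Convert to polar (x = r cos θ, y = r sin θ, dA = r dr dθ); the integrand becomes 15r^2sin(θ)^2 + 15, so

    ∬_D (curl F)_z dA = ∫_0^{2π} ∫_0^{2} (15r^2sin(θ)^2 + 15) · r dr dθ.

Inner (r from 0 to 2): 60 - 30cos(2θ).
Outer (θ from 0 to 2π): 120π.

Therefore ∮_C F · dr = 120π.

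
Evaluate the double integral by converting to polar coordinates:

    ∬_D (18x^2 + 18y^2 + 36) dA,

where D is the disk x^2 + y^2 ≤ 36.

The region D is 0 ≤ r ≤ 6, 0 ≤ θ ≤ 2π in polar coordinates, where x = r cos(θ), y = r sin(θ), and dA = r dr dθ.

Under the substitution, the integrand becomes 18r^2 + 36, so

    ∬_D (18x^2 + 18y^2 + 36) dA = ∫_{0}^{2π} ∫_{0}^{6} (18r^2 + 36) · r dr dθ.

Inner integral (in r): ∫_{0}^{6} (18r^2 + 36) · r dr = 6480.

Outer integral (in θ): ∫_{0}^{2π} (6480) dθ = 12960π.

Therefore ∬_D (18x^2 + 18y^2 + 36) dA = 12960π.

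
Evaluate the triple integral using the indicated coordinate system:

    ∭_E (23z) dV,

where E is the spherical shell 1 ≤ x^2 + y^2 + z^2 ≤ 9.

In spherical coordinates, x = ρ sin(φ) cos(θ), y = ρ sin(φ) sin(θ), z = ρ cos(φ), and dV = ρ^2 sin(φ) dρ dφ dθ.

The integrand becomes 23ρ cos(φ), so

    ∭_E (23z) dV = ∫_{0}^{2π} ∫_{0}^{π} ∫_{1}^{3} (23ρ cos(φ)) · ρ^2 sin(φ) dρ dφ dθ.

Inner (ρ): 230sin(2φ).
Middle (φ): 0.
Outer (θ): 0.

Therefore the triple integral equals 0.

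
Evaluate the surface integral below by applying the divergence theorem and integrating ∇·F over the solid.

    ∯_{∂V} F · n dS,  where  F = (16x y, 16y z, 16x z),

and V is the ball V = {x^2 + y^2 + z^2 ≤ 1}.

By the divergence theorem,

    ∯_{∂V} F · n dS = ∭_V (∇ · F) dV.

Compute the divergence:
    ∇ · F = ∂F_x/∂x + ∂F_y/∂y + ∂F_z/∂z = 16y + 16z + 16x = 16x + 16y + 16z.

In spherical coordinates, x = ρ sin(φ) cos(θ), y = ρ sin(φ) sin(θ), z = ρ cos(φ), dV = ρ^2 sin(φ) dρ dφ dθ, with 0 ≤ ρ ≤ 1, 0 ≤ φ ≤ π, 0 ≤ θ ≤ 2π.

The integrand, after substitution and multiplying by the volume element, becomes (16ρ (sqrt(2)sin(φ)sin(θ + π/4) + cos(φ))) · ρ^2 sin(φ), so

    ∭_V (∇·F) dV = ∫_0^{2π} ∫_0^{π} ∫_0^{1} (16ρ (sqrt(2)sin(φ)sin(θ + π/4) + cos(φ))) · ρ^2 sin(φ) dρ dφ dθ.

Inner (ρ from 0 to 1): 4(sqrt(2)sin(φ)sin(θ + π/4) + cos(φ))sin(φ).
Middle (φ from 0 to π): 2sqrt(2)π sin(θ + π/4).
Outer (θ from 0 to 2π): 0.

Therefore ∯_{∂V} F · n dS = 0.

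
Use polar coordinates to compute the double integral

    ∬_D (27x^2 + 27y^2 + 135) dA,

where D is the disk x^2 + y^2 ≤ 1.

The region D is 0 ≤ r ≤ 1, 0 ≤ θ ≤ 2π in polar coordinates, where x = r cos(θ), y = r sin(θ), and dA = r dr dθ.

Under the substitution, the integrand becomes 27r^2 + 135, so

    ∬_D (27x^2 + 27y^2 + 135) dA = ∫_{0}^{2π} ∫_{0}^{1} (27r^2 + 135) · r dr dθ.

Inner integral (in r): ∫_{0}^{1} (27r^2 + 135) · r dr = 297/4.

Outer integral (in θ): ∫_{0}^{2π} (297/4) dθ = 297π/2.

Therefore ∬_D (27x^2 + 27y^2 + 135) dA = 297π/2.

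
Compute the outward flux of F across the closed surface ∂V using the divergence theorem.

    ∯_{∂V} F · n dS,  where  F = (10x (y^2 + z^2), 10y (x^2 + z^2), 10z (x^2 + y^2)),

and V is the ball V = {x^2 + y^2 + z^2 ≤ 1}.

By the divergence theorem,

    ∯_{∂V} F · n dS = ∭_V (∇ · F) dV.

Compute the divergence:
    ∇ · F = ∂F_x/∂x + ∂F_y/∂y + ∂F_z/∂z = 10y^2 + 10z^2 + 10x^2 + 10z^2 + 10x^2 + 10y^2 = 20x^2 + 20y^2 + 20z^2.

In spherical coordinates, x = ρ sin(φ) cos(θ), y = ρ sin(φ) sin(θ), z = ρ cos(φ), dV = ρ^2 sin(φ) dρ dφ dθ, with 0 ≤ ρ ≤ 1, 0 ≤ φ ≤ π, 0 ≤ θ ≤ 2π.

The integrand, after substitution and multiplying by the volume element, becomes (20ρ^2) · ρ^2 sin(φ), so

    ∭_V (∇·F) dV = ∫_0^{2π} ∫_0^{π} ∫_0^{1} (20ρ^2) · ρ^2 sin(φ) dρ dφ dθ.

Inner (ρ from 0 to 1): 4sin(φ).
Middle (φ from 0 to π): 8.
Outer (θ from 0 to 2π): 16π.

Therefore ∯_{∂V} F · n dS = 16π.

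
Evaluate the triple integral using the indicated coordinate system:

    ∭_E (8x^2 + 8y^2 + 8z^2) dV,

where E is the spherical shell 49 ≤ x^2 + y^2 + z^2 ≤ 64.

In spherical coordinates, x = ρ sin(φ) cos(θ), y = ρ sin(φ) sin(θ), z = ρ cos(φ), and dV = ρ^2 sin(φ) dρ dφ dθ.

The integrand becomes 8ρ^2, so

    ∭_E (8x^2 + 8y^2 + 8z^2) dV = ∫_{0}^{2π} ∫_{0}^{π} ∫_{7}^{8} (8ρ^2) · ρ^2 sin(φ) dρ dφ dθ.

Inner (ρ): 127688sin(φ)/5.
Middle (φ): 255376/5.
Outer (θ): 510752π/5.

Therefore the triple integral equals 510752π/5.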